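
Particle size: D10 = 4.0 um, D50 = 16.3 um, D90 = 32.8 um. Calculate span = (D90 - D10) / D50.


Span = (32.8 - 4.0) / 16.3 = 28.8 / 16.3 = 1.767

1.767


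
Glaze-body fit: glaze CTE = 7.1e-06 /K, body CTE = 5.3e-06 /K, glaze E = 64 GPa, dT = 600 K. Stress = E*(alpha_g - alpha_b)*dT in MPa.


Stress = 64*1000*(7.1e-06 - 5.3e-06)*600 = 69.1 MPa

69.1


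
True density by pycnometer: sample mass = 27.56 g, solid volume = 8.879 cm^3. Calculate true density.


TD = 27.56 / 8.879 = 3.104 g/cm^3

3.104


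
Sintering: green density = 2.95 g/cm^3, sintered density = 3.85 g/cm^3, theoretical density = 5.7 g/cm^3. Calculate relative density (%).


Relative = 3.85 / 5.7 * 100 = 67.5%

67.5


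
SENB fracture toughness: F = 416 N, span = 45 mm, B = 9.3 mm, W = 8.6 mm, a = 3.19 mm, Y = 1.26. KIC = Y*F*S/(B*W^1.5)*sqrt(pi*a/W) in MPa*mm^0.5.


KIC = 1.26*416*45/(9.3*8.6^1.5)*sqrt(pi*3.19/8.6) = 108.56

108.56


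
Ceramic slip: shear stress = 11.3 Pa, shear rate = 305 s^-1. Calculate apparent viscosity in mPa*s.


eta = tau/gamma * 1000 = 11.3/305 * 1000 = 37.0 mPa*s

37.0


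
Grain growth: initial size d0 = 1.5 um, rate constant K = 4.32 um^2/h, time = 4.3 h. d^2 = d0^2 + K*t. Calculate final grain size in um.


d^2 = 1.5^2 + 4.32*4.3 = 20.826
d = sqrt(20.826) = 4.56 um

4.56


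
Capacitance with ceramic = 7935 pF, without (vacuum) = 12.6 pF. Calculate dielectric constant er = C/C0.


er = 7935 / 12.6 = 629.76

629.76


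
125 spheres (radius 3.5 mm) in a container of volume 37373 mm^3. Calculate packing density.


V_sphere = 4/3*pi*3.5^3 = 179.5944 mm^3
Total V = 125*179.5944 = 22449.3 mm^3
PD = 22449.3 / 37373 = 0.601

0.601


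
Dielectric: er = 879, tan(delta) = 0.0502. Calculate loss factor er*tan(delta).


Loss = 879 * 0.0502 = 44.126

44.126


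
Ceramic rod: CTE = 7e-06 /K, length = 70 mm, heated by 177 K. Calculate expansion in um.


dL = 7e-06 * 70 * 177 * 1000 = 86.73 um

86.73


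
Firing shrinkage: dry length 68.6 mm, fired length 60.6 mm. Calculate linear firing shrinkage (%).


FS = (68.6 - 60.6) / 68.6 * 100 = 11.66%

11.66


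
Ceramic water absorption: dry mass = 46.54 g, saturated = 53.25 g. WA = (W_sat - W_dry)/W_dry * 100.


WA = (53.25 - 46.54) / 46.54 * 100 = 14.42%

14.42


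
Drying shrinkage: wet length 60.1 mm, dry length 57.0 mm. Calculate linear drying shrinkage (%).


DS = (60.1 - 57.0) / 60.1 * 100 = 5.16%

5.16


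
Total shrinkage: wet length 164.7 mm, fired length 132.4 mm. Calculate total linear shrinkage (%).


TS = (164.7 - 132.4) / 164.7 * 100 = 19.61%

19.61


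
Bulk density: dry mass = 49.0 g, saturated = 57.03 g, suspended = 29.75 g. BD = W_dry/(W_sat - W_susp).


BD = 49.0 / (57.03 - 29.75) = 49.0 / 27.28 = 1.796 g/cm^3

1.796


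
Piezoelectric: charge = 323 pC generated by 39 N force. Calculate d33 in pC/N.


d33 = 323 / 39 = 8.3 pC/N

8.3


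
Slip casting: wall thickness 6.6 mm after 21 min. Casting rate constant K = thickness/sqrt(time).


K = 6.6 / sqrt(21) = 6.6 / 4.5826 = 1.44 mm/min^0.5

1.44


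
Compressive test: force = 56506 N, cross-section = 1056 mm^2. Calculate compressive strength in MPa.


CS = 56506 / 1056 = 53.5 MPa

53.5


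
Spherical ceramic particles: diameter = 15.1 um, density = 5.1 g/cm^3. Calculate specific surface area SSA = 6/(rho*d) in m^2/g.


SSA = 6 / (5.1 * 15.1) = 0.078 m^2/g

0.078


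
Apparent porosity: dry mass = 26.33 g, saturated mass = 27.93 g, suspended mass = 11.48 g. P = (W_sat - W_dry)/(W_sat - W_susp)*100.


P = (27.93 - 26.33) / (27.93 - 11.48) * 100 = 1.6 / 16.45 * 100 = 9.7%

9.7


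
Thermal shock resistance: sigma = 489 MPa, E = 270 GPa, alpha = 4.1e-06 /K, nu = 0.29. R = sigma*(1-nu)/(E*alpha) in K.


R = 489*(1-0.29)/(270*1000*4.1e-06) = 314 K

314


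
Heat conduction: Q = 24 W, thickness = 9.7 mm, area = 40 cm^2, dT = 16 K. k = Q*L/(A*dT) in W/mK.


k = 24*9.7/1000/(40/10000*16) = 3.64 W/mK

3.64


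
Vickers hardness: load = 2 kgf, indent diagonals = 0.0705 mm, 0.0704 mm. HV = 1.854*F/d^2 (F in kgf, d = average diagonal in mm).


d_avg = (0.0705+0.0704)/2 = 0.07045 mm
HV = 1.854*2/0.07045^2 = 747

747


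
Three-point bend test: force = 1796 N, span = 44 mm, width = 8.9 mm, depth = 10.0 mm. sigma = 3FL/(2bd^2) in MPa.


sigma = 3*1796*44/(2*8.9*10.0^2) = 133.2 MPa

133.2


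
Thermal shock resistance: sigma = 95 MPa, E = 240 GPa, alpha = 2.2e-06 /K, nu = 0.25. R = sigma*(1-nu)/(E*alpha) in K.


R = 95*(1-0.25)/(240*1000*2.2e-06) = 135 K

135


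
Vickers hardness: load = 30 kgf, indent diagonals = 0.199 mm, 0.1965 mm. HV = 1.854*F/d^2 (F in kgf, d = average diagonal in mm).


d_avg = (0.199+0.1965)/2 = 0.19775 mm
HV = 1.854*30/0.19775^2 = 1422

1422


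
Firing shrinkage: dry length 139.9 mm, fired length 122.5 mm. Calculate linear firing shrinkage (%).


FS = (139.9 - 122.5) / 139.9 * 100 = 12.44%

12.44


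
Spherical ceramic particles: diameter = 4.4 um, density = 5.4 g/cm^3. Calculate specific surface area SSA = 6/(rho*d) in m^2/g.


SSA = 6 / (5.4 * 4.4) = 0.253 m^2/g

0.253


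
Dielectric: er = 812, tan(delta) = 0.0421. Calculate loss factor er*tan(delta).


Loss = 812 * 0.0421 = 34.185

34.185


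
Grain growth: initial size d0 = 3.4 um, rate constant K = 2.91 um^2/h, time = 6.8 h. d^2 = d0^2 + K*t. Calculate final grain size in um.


d^2 = 3.4^2 + 2.91*6.8 = 31.348
d = sqrt(31.348) = 5.6 um

5.6


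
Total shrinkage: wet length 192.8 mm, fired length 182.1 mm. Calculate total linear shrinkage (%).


TS = (192.8 - 182.1) / 192.8 * 100 = 5.55%

5.55


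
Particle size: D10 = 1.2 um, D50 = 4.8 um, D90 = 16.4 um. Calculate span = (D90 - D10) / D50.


Span = (16.4 - 1.2) / 4.8 = 15.2 / 4.8 = 3.167

3.167


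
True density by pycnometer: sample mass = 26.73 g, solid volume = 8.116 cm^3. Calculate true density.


TD = 26.73 / 8.116 = 3.293 g/cm^3

3.293


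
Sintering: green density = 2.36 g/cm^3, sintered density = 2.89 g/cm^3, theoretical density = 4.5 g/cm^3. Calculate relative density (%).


Relative = 2.89 / 4.5 * 100 = 64.2%

64.2


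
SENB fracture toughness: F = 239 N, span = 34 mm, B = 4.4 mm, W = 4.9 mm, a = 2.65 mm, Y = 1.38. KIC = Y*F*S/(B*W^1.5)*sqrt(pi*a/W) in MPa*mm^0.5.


KIC = 1.38*239*34/(4.4*4.9^1.5)*sqrt(pi*2.65/4.9) = 306.27

306.27


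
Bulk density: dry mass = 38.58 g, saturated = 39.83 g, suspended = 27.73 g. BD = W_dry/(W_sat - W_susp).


BD = 38.58 / (39.83 - 27.73) = 38.58 / 12.1 = 3.188 g/cm^3

3.188


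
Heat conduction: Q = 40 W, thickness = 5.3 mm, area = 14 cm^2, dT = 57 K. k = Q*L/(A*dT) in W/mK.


k = 40*5.3/1000/(14/10000*57) = 2.66 W/mK

2.66


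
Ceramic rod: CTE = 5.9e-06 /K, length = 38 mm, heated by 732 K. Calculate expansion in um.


dL = 5.9e-06 * 38 * 732 * 1000 = 164.114 um

164.114


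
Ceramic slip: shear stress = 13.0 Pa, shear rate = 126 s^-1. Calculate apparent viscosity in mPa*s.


eta = tau/gamma * 1000 = 13.0/126 * 1000 = 103.2 mPa*s

103.2


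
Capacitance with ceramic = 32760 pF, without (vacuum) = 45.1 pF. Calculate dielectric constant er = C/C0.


er = 32760 / 45.1 = 726.39

726.39


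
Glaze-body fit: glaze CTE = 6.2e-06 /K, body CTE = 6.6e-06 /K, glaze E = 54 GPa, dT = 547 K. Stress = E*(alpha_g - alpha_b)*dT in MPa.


Stress = 54*1000*(6.2e-06 - 6.6e-06)*547 = -11.8 MPa

-11.8


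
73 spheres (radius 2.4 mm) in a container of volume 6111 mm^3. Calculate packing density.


V_sphere = 4/3*pi*2.4^3 = 57.9058 mm^3
Total V = 73*57.9058 = 4227.1234 mm^3
PD = 4227.1234 / 6111 = 0.692

0.692


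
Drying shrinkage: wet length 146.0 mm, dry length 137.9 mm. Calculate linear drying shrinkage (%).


DS = (146.0 - 137.9) / 146.0 * 100 = 5.55%

5.55


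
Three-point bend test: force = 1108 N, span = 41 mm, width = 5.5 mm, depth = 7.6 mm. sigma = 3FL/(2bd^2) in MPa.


sigma = 3*1108*41/(2*5.5*7.6^2) = 214.5 MPa

214.5


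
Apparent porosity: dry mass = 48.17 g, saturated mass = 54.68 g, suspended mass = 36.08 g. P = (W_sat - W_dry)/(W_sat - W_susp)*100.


P = (54.68 - 48.17) / (54.68 - 36.08) * 100 = 6.51 / 18.6 * 100 = 35.0%

35.0


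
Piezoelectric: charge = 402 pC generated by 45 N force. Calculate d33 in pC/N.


d33 = 402 / 45 = 8.9 pC/N

8.9


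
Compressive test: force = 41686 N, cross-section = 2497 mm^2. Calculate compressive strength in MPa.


CS = 41686 / 2497 = 16.7 MPa

16.7


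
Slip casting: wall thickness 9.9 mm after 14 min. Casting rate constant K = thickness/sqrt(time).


K = 9.9 / sqrt(14) = 9.9 / 3.7417 = 2.646 mm/min^0.5

2.646


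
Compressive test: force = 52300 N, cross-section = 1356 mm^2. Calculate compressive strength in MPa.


CS = 52300 / 1356 = 38.6 MPa

38.6


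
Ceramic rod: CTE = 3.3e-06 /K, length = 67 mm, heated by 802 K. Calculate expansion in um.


dL = 3.3e-06 * 67 * 802 * 1000 = 177.322 um

177.322


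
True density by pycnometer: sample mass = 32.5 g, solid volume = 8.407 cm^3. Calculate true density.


TD = 32.5 / 8.407 = 3.866 g/cm^3

3.866


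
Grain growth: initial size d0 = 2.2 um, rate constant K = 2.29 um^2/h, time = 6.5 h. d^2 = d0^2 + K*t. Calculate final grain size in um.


d^2 = 2.2^2 + 2.29*6.5 = 19.725
d = sqrt(19.725) = 4.44 um

4.44


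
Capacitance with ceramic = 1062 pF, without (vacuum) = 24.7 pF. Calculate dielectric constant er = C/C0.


er = 1062 / 24.7 = 43.0

43.0


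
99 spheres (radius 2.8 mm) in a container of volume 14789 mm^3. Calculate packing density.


V_sphere = 4/3*pi*2.8^3 = 91.9523 mm^3
Total V = 99*91.9523 = 9103.2777 mm^3
PD = 9103.2777 / 14789 = 0.616

0.616


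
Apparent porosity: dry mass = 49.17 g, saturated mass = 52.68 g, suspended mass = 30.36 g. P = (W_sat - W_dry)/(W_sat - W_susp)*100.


P = (52.68 - 49.17) / (52.68 - 30.36) * 100 = 3.51 / 22.32 * 100 = 15.7%

15.7


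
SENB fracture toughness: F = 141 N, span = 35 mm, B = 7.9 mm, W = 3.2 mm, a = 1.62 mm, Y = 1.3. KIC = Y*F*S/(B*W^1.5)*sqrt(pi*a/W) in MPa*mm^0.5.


KIC = 1.3*141*35/(7.9*3.2^1.5)*sqrt(pi*1.62/3.2) = 178.91

178.91


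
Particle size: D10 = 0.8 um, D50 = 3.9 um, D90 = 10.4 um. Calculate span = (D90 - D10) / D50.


Span = (10.4 - 0.8) / 3.9 = 9.6 / 3.9 = 2.462

2.462


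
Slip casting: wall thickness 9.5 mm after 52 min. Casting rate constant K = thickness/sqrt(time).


K = 9.5 / sqrt(52) = 9.5 / 7.2111 = 1.317 mm/min^0.5

1.317


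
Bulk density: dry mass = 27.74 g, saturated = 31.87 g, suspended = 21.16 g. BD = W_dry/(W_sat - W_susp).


BD = 27.74 / (31.87 - 21.16) = 27.74 / 10.71 = 2.59 g/cm^3

2.59


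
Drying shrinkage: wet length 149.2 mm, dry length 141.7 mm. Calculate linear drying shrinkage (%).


DS = (149.2 - 141.7) / 149.2 * 100 = 5.03%

5.03


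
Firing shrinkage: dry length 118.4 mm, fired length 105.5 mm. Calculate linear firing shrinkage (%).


FS = (118.4 - 105.5) / 118.4 * 100 = 10.9%

10.9


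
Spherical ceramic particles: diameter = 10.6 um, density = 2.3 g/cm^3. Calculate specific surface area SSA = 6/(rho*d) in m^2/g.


SSA = 6 / (2.3 * 10.6) = 0.246 m^2/g

0.246


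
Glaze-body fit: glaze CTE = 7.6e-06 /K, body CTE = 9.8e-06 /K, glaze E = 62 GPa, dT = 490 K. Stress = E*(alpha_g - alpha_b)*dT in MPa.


Stress = 62*1000*(7.6e-06 - 9.8e-06)*490 = -66.8 MPa

-66.8


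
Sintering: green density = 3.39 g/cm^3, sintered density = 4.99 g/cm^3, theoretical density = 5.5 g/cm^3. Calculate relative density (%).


Relative = 4.99 / 5.5 * 100 = 90.7%

90.7


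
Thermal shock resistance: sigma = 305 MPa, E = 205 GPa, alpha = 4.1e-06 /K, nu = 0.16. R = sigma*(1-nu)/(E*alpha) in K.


R = 305*(1-0.16)/(205*1000*4.1e-06) = 305 K

305


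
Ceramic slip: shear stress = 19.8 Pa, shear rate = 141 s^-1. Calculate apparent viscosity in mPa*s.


eta = tau/gamma * 1000 = 19.8/141 * 1000 = 140.4 mPa*s

140.4


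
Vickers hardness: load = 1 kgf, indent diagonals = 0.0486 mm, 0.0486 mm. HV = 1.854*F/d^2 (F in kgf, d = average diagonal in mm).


d_avg = (0.0486+0.0486)/2 = 0.0486 mm
HV = 1.854*1/0.0486^2 = 785

785


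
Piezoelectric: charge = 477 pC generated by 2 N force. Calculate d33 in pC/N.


d33 = 477 / 2 = 238.5 pC/N

238.5


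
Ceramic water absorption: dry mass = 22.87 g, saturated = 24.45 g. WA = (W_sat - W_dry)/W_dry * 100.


WA = (24.45 - 22.87) / 22.87 * 100 = 6.91%

6.91


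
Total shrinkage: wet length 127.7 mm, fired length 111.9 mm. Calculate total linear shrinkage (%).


TS = (127.7 - 111.9) / 127.7 * 100 = 12.37%

12.37


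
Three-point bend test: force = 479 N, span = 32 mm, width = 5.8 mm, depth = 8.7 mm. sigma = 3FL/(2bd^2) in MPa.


sigma = 3*479*32/(2*5.8*8.7^2) = 52.4 MPa

52.4


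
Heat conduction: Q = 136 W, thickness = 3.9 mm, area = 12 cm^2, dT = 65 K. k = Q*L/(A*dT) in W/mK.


k = 136*3.9/1000/(12/10000*65) = 6.8 W/mK

6.8


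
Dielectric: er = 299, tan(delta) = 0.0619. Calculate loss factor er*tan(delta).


Loss = 299 * 0.0619 = 18.508

18.508


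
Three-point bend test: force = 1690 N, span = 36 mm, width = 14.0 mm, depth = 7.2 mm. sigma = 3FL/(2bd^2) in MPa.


sigma = 3*1690*36/(2*14.0*7.2^2) = 125.7 MPa

125.7


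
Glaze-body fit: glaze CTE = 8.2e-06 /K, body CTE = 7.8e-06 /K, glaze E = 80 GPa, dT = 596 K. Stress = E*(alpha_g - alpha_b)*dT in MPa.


Stress = 80*1000*(8.2e-06 - 7.8e-06)*596 = 19.1 MPa

19.1


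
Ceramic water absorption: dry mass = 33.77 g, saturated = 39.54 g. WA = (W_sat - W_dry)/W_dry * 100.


WA = (39.54 - 33.77) / 33.77 * 100 = 17.09%

17.09


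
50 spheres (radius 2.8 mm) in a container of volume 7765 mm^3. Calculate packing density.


V_sphere = 4/3*pi*2.8^3 = 91.9523 mm^3
Total V = 50*91.9523 = 4597.615 mm^3
PD = 4597.615 / 7765 = 0.592

0.592


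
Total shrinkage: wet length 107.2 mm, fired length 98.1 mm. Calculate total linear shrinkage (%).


TS = (107.2 - 98.1) / 107.2 * 100 = 8.49%

8.49


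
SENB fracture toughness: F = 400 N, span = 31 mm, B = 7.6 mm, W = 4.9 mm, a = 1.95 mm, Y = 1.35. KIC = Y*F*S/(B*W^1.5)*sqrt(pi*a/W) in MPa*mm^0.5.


KIC = 1.35*400*31/(7.6*4.9^1.5)*sqrt(pi*1.95/4.9) = 227.06

227.06


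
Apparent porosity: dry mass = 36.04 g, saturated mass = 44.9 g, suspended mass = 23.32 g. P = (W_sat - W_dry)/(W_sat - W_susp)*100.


P = (44.9 - 36.04) / (44.9 - 23.32) * 100 = 8.86 / 21.58 * 100 = 41.1%

41.1


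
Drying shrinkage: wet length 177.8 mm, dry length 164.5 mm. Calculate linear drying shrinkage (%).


DS = (177.8 - 164.5) / 177.8 * 100 = 7.48%

7.48


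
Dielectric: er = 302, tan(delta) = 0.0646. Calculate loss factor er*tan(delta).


Loss = 302 * 0.0646 = 19.509

19.509


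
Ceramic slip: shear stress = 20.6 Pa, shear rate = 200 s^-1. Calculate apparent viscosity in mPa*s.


eta = tau/gamma * 1000 = 20.6/200 * 1000 = 103.0 mPa*s

103.0


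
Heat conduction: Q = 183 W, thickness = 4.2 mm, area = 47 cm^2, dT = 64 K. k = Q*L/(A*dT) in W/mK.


k = 183*4.2/1000/(47/10000*64) = 2.56 W/mK

2.56


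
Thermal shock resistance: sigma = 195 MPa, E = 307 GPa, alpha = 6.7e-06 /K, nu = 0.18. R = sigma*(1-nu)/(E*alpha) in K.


R = 195*(1-0.18)/(307*1000*6.7e-06) = 78 K

78


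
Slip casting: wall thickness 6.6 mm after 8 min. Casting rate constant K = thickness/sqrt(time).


K = 6.6 / sqrt(8) = 6.6 / 2.8284 = 2.333 mm/min^0.5

2.333


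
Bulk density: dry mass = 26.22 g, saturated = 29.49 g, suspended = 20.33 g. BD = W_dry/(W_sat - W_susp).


BD = 26.22 / (29.49 - 20.33) = 26.22 / 9.16 = 2.862 g/cm^3

2.862


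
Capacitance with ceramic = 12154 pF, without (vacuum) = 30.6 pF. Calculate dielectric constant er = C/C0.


er = 12154 / 30.6 = 397.19

397.19


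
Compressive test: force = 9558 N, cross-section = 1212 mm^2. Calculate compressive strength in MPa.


CS = 9558 / 1212 = 7.9 MPa

7.9


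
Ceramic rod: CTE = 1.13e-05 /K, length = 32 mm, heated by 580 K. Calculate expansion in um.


dL = 1.13e-05 * 32 * 580 * 1000 = 209.728 um

209.728


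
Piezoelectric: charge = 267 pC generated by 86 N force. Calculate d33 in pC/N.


d33 = 267 / 86 = 3.1 pC/N

3.1


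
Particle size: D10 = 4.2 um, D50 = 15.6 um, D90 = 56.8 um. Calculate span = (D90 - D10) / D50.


Span = (56.8 - 4.2) / 15.6 = 52.6 / 15.6 = 3.372

3.372


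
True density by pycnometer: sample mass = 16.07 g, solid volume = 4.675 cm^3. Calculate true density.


TD = 16.07 / 4.675 = 3.437 g/cm^3

3.437


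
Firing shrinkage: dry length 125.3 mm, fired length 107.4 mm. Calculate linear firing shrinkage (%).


FS = (125.3 - 107.4) / 125.3 * 100 = 14.29%

14.29


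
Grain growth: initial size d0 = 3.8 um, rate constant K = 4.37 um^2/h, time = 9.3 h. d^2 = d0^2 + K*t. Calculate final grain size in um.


d^2 = 3.8^2 + 4.37*9.3 = 55.081
d = sqrt(55.081) = 7.42 um

7.42


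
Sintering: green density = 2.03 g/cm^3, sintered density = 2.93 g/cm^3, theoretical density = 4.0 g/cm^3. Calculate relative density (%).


Relative = 2.93 / 4.0 * 100 = 73.3%

73.3


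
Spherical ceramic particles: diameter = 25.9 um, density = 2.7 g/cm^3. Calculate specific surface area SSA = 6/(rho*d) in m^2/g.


SSA = 6 / (2.7 * 25.9) = 0.086 m^2/g

0.086


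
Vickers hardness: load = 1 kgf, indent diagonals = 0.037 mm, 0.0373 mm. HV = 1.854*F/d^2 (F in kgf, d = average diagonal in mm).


d_avg = (0.037+0.0373)/2 = 0.03715 mm
HV = 1.854*1/0.03715^2 = 1343

1343


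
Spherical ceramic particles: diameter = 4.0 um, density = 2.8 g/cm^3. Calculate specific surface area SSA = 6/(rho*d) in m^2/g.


SSA = 6 / (2.8 * 4.0) = 0.536 m^2/g

0.536


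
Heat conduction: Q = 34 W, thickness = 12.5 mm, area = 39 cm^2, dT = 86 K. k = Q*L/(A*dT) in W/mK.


k = 34*12.5/1000/(39/10000*86) = 1.27 W/mK

1.27


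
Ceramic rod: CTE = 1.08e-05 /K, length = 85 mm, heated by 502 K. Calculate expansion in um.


dL = 1.08e-05 * 85 * 502 * 1000 = 460.836 um

460.836


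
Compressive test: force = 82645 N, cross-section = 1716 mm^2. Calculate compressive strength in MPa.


CS = 82645 / 1716 = 48.2 MPa

48.2


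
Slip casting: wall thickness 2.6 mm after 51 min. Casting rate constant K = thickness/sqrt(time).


K = 2.6 / sqrt(51) = 2.6 / 7.1414 = 0.364 mm/min^0.5

0.364


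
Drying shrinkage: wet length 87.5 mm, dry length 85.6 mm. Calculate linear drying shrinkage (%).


DS = (87.5 - 85.6) / 87.5 * 100 = 2.17%

2.17


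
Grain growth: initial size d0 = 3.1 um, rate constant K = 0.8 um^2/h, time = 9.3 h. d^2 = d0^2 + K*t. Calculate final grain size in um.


d^2 = 3.1^2 + 0.8*9.3 = 17.05
d = sqrt(17.05) = 4.13 um

4.13


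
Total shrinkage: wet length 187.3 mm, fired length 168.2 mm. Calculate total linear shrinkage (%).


TS = (187.3 - 168.2) / 187.3 * 100 = 10.2%

10.2


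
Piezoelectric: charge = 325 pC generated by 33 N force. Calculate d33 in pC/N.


d33 = 325 / 33 = 9.8 pC/N

9.8


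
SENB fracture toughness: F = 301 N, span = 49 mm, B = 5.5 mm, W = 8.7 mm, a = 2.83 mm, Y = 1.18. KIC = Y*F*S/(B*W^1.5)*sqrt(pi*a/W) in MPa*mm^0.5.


KIC = 1.18*301*49/(5.5*8.7^1.5)*sqrt(pi*2.83/8.7) = 124.66

124.66


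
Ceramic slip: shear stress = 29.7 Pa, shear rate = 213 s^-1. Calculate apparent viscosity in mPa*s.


eta = tau/gamma * 1000 = 29.7/213 * 1000 = 139.4 mPa*s

139.4


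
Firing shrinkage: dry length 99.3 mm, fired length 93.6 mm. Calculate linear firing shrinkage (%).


FS = (99.3 - 93.6) / 99.3 * 100 = 5.74%

5.74


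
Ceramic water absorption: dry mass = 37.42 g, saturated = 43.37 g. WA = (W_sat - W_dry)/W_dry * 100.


WA = (43.37 - 37.42) / 37.42 * 100 = 15.9%

15.9


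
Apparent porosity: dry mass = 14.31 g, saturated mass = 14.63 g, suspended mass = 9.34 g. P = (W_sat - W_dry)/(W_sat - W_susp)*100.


P = (14.63 - 14.31) / (14.63 - 9.34) * 100 = 0.32 / 5.29 * 100 = 6.0%

6.0


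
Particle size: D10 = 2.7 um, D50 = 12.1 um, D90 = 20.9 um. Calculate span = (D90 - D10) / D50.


Span = (20.9 - 2.7) / 12.1 = 18.2 / 12.1 = 1.504

1.504


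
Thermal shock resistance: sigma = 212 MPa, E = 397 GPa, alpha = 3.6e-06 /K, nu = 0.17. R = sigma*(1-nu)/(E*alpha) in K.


R = 212*(1-0.17)/(397*1000*3.6e-06) = 123 K

123


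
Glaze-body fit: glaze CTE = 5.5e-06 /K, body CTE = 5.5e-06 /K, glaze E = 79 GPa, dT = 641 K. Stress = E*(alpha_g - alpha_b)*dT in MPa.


Stress = 79*1000*(5.5e-06 - 5.5e-06)*641 = 0.0 MPa

0.0


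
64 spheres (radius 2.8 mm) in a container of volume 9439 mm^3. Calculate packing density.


V_sphere = 4/3*pi*2.8^3 = 91.9523 mm^3
Total V = 64*91.9523 = 5884.9472 mm^3
PD = 5884.9472 / 9439 = 0.623

0.623


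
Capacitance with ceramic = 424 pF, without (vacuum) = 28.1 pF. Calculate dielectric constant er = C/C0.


er = 424 / 28.1 = 15.09

15.09


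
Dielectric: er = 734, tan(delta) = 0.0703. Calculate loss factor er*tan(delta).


Loss = 734 * 0.0703 = 51.6

51.6


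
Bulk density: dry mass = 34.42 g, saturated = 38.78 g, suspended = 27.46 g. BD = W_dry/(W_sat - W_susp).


BD = 34.42 / (38.78 - 27.46) = 34.42 / 11.32 = 3.041 g/cm^3

3.041


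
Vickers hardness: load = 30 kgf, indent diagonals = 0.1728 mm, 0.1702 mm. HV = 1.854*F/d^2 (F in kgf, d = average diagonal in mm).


d_avg = (0.1728+0.1702)/2 = 0.1715 mm
HV = 1.854*30/0.1715^2 = 1891

1891


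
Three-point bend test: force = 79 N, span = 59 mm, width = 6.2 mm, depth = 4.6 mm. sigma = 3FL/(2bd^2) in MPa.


sigma = 3*79*59/(2*6.2*4.6^2) = 53.3 MPa

53.3


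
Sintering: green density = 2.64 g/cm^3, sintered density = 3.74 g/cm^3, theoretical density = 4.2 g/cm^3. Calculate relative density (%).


Relative = 3.74 / 4.2 * 100 = 89.0%

89.0


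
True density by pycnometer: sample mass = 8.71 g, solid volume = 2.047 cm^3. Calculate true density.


TD = 8.71 / 2.047 = 4.255 g/cm^3

4.255


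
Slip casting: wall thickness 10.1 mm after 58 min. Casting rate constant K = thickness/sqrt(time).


K = 10.1 / sqrt(58) = 10.1 / 7.6158 = 1.326 mm/min^0.5

1.326


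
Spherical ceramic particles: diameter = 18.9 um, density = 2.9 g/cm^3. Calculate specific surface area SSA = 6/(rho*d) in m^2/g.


SSA = 6 / (2.9 * 18.9) = 0.109 m^2/g

0.109


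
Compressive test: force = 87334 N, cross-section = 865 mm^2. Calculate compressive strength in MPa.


CS = 87334 / 865 = 101.0 MPa

101.0


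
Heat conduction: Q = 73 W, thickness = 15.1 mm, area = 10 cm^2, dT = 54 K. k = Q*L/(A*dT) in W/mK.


k = 73*15.1/1000/(10/10000*54) = 20.41 W/mK

20.41


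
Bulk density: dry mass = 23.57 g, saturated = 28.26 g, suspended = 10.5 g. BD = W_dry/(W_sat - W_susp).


BD = 23.57 / (28.26 - 10.5) = 23.57 / 17.76 = 1.327 g/cm^3

1.327


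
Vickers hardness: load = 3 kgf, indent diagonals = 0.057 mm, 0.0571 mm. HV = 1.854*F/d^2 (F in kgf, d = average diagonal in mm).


d_avg = (0.057+0.0571)/2 = 0.05705 mm
HV = 1.854*3/0.05705^2 = 1709

1709


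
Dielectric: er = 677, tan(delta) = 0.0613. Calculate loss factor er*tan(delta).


Loss = 677 * 0.0613 = 41.5

41.5


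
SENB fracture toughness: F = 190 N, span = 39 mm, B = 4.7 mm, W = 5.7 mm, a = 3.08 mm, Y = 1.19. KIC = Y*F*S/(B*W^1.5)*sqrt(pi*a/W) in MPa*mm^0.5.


KIC = 1.19*190*39/(4.7*5.7^1.5)*sqrt(pi*3.08/5.7) = 179.63

179.63


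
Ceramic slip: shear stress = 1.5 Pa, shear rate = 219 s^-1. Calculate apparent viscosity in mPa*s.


eta = tau/gamma * 1000 = 1.5/219 * 1000 = 6.8 mPa*s

6.8


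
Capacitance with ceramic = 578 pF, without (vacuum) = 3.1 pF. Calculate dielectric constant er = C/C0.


er = 578 / 3.1 = 186.45

186.45


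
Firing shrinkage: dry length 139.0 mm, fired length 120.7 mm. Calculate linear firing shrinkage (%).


FS = (139.0 - 120.7) / 139.0 * 100 = 13.17%

13.17


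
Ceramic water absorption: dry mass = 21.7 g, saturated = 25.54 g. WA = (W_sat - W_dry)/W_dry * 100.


WA = (25.54 - 21.7) / 21.7 * 100 = 17.7%

17.7


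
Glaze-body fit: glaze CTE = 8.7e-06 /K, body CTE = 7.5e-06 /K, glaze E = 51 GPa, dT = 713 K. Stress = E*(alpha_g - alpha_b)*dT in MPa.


Stress = 51*1000*(8.7e-06 - 7.5e-06)*713 = 43.6 MPa

43.6


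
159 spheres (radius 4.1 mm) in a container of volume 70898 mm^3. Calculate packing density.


V_sphere = 4/3*pi*4.1^3 = 288.6956 mm^3
Total V = 159*288.6956 = 45902.6004 mm^3
PD = 45902.6004 / 70898 = 0.647

0.647


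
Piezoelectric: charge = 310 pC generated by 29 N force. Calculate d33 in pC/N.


d33 = 310 / 29 = 10.7 pC/N

10.7


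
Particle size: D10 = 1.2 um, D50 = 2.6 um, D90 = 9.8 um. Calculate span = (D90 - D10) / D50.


Span = (9.8 - 1.2) / 2.6 = 8.6 / 2.6 = 3.308

3.308


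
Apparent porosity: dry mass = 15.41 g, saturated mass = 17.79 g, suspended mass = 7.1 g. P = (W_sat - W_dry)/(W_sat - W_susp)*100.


P = (17.79 - 15.41) / (17.79 - 7.1) * 100 = 2.38 / 10.69 * 100 = 22.3%

22.3


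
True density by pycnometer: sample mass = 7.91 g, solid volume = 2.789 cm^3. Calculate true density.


TD = 7.91 / 2.789 = 2.836 g/cm^3

2.836


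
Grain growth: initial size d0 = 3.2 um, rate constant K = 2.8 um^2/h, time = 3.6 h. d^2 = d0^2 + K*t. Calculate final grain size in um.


d^2 = 3.2^2 + 2.8*3.6 = 20.32
d = sqrt(20.32) = 4.51 um

4.51


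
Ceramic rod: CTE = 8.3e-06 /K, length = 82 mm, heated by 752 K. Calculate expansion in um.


dL = 8.3e-06 * 82 * 752 * 1000 = 511.811 um

511.811


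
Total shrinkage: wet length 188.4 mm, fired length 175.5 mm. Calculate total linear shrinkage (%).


TS = (188.4 - 175.5) / 188.4 * 100 = 6.85%

6.85


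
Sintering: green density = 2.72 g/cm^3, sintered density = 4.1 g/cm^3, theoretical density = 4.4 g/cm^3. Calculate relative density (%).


Relative = 4.1 / 4.4 * 100 = 93.2%

93.2


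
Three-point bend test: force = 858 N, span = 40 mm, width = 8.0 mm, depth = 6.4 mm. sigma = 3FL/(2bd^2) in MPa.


sigma = 3*858*40/(2*8.0*6.4^2) = 157.1 MPa

157.1


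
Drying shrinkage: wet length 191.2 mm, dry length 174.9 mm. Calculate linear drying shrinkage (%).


DS = (191.2 - 174.9) / 191.2 * 100 = 8.53%

8.53


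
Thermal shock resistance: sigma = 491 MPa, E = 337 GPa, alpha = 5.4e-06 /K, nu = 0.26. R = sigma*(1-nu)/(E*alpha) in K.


R = 491*(1-0.26)/(337*1000*5.4e-06) = 200 K

200


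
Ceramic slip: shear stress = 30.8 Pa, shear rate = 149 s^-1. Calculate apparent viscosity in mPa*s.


eta = tau/gamma * 1000 = 30.8/149 * 1000 = 206.7 mPa*s

206.7


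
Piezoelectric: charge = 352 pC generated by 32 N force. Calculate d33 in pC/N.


d33 = 352 / 32 = 11.0 pC/N

11.0


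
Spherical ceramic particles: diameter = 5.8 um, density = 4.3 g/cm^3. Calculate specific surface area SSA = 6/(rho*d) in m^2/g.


SSA = 6 / (4.3 * 5.8) = 0.241 m^2/g

0.241


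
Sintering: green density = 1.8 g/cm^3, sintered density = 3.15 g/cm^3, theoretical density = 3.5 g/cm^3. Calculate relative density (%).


Relative = 3.15 / 3.5 * 100 = 90.0%

90.0


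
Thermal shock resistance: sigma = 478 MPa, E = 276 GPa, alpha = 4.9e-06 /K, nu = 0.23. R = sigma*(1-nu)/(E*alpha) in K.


R = 478*(1-0.23)/(276*1000*4.9e-06) = 272 K

272


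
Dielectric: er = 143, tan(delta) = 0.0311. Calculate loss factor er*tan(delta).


Loss = 143 * 0.0311 = 4.447

4.447


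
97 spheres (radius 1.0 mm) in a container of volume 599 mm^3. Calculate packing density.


V_sphere = 4/3*pi*1.0^3 = 4.1888 mm^3
Total V = 97*4.1888 = 406.3136 mm^3
PD = 406.3136 / 599 = 0.678

0.678


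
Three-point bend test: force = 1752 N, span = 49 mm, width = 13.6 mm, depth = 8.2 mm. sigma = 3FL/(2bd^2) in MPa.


sigma = 3*1752*49/(2*13.6*8.2^2) = 140.8 MPa

140.8


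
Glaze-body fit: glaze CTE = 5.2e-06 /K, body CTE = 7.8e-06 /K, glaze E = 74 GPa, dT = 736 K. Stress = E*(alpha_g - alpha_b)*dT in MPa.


Stress = 74*1000*(5.2e-06 - 7.8e-06)*736 = -141.6 MPa

-141.6


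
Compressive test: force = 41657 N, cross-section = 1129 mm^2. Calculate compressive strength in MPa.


CS = 41657 / 1129 = 36.9 MPa

36.9


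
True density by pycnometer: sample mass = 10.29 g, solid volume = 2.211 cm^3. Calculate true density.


TD = 10.29 / 2.211 = 4.654 g/cm^3

4.654


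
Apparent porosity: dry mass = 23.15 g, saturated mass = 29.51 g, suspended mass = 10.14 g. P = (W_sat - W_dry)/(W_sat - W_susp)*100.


P = (29.51 - 23.15) / (29.51 - 10.14) * 100 = 6.36 / 19.37 * 100 = 32.8%

32.8


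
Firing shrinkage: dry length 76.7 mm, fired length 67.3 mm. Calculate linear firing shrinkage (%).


FS = (76.7 - 67.3) / 76.7 * 100 = 12.26%

12.26


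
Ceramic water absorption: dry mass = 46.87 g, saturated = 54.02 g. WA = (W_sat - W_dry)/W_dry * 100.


WA = (54.02 - 46.87) / 46.87 * 100 = 15.25%

15.25


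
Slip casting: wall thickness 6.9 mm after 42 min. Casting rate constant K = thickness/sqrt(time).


K = 6.9 / sqrt(42) = 6.9 / 6.4807 = 1.065 mm/min^0.5

1.065


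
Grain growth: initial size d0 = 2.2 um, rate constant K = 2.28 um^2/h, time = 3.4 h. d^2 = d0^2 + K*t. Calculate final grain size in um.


d^2 = 2.2^2 + 2.28*3.4 = 12.592
d = sqrt(12.592) = 3.55 um

3.55


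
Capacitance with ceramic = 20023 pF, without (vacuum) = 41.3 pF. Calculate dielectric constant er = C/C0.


er = 20023 / 41.3 = 484.82

484.82


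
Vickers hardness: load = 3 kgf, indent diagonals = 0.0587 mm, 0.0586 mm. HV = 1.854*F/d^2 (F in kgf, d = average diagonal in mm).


d_avg = (0.0587+0.0586)/2 = 0.05865 mm
HV = 1.854*3/0.05865^2 = 1617

1617


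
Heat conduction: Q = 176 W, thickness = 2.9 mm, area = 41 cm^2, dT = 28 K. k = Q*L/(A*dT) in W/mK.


k = 176*2.9/1000/(41/10000*28) = 4.45 W/mK

4.45


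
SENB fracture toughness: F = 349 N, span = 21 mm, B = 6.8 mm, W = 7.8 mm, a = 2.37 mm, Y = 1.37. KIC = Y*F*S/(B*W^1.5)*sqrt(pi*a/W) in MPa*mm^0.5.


KIC = 1.37*349*21/(6.8*7.8^1.5)*sqrt(pi*2.37/7.8) = 66.22

66.22


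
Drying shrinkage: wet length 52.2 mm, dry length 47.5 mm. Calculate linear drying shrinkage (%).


DS = (52.2 - 47.5) / 52.2 * 100 = 9.0%

9.0


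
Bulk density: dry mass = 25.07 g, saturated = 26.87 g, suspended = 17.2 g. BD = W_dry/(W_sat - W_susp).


BD = 25.07 / (26.87 - 17.2) = 25.07 / 9.67 = 2.593 g/cm^3

2.593


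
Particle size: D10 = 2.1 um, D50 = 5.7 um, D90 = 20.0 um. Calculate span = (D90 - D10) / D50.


Span = (20.0 - 2.1) / 5.7 = 17.9 / 5.7 = 3.14

3.14


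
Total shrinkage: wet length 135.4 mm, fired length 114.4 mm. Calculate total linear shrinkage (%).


TS = (135.4 - 114.4) / 135.4 * 100 = 15.51%

15.51


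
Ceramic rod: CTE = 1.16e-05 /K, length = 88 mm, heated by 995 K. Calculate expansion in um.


dL = 1.16e-05 * 88 * 995 * 1000 = 1015.696 um

1015.696


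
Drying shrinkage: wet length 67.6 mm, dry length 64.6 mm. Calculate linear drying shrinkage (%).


DS = (67.6 - 64.6) / 67.6 * 100 = 4.44%

4.44


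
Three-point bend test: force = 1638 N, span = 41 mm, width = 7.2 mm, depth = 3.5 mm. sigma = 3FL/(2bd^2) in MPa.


sigma = 3*1638*41/(2*7.2*3.5^2) = 1142.1 MPa

1142.1


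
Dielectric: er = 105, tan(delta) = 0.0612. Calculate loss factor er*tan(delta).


Loss = 105 * 0.0612 = 6.426

6.426


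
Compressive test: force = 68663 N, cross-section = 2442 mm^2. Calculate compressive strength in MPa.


CS = 68663 / 2442 = 28.1 MPa

28.1


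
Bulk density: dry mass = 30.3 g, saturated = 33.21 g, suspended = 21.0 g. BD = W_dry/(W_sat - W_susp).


BD = 30.3 / (33.21 - 21.0) = 30.3 / 12.21 = 2.482 g/cm^3

2.482


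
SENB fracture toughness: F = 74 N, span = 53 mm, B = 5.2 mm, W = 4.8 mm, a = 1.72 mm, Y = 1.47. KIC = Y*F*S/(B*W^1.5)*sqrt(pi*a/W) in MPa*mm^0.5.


KIC = 1.47*74*53/(5.2*4.8^1.5)*sqrt(pi*1.72/4.8) = 111.86

111.86


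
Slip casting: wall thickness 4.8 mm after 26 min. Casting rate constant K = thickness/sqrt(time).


K = 4.8 / sqrt(26) = 4.8 / 5.099 = 0.941 mm/min^0.5

0.941


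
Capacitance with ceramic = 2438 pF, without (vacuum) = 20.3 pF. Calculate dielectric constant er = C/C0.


er = 2438 / 20.3 = 120.1

120.1


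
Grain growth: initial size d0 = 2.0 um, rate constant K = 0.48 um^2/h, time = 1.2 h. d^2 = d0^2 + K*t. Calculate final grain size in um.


d^2 = 2.0^2 + 0.48*1.2 = 4.576
d = sqrt(4.576) = 2.14 um

2.14


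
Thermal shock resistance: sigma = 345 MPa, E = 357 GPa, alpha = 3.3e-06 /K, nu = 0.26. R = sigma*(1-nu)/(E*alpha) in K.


R = 345*(1-0.26)/(357*1000*3.3e-06) = 217 K

217


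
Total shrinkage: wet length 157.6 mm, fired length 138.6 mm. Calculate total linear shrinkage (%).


TS = (157.6 - 138.6) / 157.6 * 100 = 12.06%

12.06


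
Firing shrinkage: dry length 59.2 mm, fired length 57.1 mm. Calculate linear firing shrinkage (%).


FS = (59.2 - 57.1) / 59.2 * 100 = 3.55%

3.55


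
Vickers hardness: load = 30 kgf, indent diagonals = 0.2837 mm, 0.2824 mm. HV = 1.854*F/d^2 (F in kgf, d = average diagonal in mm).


d_avg = (0.2837+0.2824)/2 = 0.28305 mm
HV = 1.854*30/0.28305^2 = 694

694


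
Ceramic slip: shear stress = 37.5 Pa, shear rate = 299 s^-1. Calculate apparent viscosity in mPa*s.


eta = tau/gamma * 1000 = 37.5/299 * 1000 = 125.4 mPa*s

125.4


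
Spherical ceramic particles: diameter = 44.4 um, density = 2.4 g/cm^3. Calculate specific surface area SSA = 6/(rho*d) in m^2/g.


SSA = 6 / (2.4 * 44.4) = 0.056 m^2/g

0.056


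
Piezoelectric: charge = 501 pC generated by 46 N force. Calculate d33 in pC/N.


d33 = 501 / 46 = 10.9 pC/N

10.9


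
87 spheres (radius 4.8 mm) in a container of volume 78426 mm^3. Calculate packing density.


V_sphere = 4/3*pi*4.8^3 = 463.2467 mm^3
Total V = 87*463.2467 = 40302.4629 mm^3
PD = 40302.4629 / 78426 = 0.514

0.514


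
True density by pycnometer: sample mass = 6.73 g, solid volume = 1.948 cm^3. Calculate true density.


TD = 6.73 / 1.948 = 3.455 g/cm^3

3.455


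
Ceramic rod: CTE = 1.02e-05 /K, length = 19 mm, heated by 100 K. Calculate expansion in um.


dL = 1.02e-05 * 19 * 100 * 1000 = 19.38 um

19.38


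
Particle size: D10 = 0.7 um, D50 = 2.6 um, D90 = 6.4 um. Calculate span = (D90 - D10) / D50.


Span = (6.4 - 0.7) / 2.6 = 5.7 / 2.6 = 2.192

2.192


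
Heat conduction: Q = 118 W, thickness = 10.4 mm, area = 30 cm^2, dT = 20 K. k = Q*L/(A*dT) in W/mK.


k = 118*10.4/1000/(30/10000*20) = 20.45 W/mK

20.45


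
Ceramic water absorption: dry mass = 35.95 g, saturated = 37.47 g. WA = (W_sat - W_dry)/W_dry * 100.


WA = (37.47 - 35.95) / 35.95 * 100 = 4.23%

4.23


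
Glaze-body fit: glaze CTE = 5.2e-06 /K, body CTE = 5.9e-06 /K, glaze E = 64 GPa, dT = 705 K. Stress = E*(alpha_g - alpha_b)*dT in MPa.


Stress = 64*1000*(5.2e-06 - 5.9e-06)*705 = -31.6 MPa

-31.6


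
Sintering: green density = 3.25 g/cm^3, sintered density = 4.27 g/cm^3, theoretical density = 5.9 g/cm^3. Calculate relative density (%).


Relative = 4.27 / 5.9 * 100 = 72.4%

72.4


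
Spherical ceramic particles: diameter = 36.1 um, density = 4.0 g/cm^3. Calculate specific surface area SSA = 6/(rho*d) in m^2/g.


SSA = 6 / (4.0 * 36.1) = 0.042 m^2/g

0.042


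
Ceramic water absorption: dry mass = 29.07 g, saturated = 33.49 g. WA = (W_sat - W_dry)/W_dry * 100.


WA = (33.49 - 29.07) / 29.07 * 100 = 15.2%

15.2


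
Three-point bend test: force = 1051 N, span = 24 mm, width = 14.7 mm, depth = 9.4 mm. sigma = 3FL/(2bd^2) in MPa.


sigma = 3*1051*24/(2*14.7*9.4^2) = 29.1 MPa

29.1


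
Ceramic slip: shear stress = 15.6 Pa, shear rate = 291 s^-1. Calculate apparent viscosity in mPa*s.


eta = tau/gamma * 1000 = 15.6/291 * 1000 = 53.6 mPa*s

53.6


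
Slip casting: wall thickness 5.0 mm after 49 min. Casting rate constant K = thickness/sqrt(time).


K = 5.0 / sqrt(49) = 5.0 / 7.0 = 0.714 mm/min^0.5

0.714


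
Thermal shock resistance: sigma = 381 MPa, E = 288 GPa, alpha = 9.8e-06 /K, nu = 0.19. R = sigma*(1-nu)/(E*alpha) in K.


R = 381*(1-0.19)/(288*1000*9.8e-06) = 109 K

109


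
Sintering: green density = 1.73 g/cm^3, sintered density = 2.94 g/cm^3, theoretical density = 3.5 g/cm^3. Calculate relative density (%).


Relative = 2.94 / 3.5 * 100 = 84.0%

84.0


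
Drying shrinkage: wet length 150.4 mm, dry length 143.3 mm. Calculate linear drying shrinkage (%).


DS = (150.4 - 143.3) / 150.4 * 100 = 4.72%

4.72


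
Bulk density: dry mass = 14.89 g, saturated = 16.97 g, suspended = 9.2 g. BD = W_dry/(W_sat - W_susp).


BD = 14.89 / (16.97 - 9.2) = 14.89 / 7.77 = 1.916 g/cm^3

1.916


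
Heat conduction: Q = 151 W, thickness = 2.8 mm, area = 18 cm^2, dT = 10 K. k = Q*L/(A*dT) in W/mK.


k = 151*2.8/1000/(18/10000*10) = 23.49 W/mK

23.49


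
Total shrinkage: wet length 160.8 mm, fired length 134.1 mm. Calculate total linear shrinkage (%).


TS = (160.8 - 134.1) / 160.8 * 100 = 16.6%

16.6


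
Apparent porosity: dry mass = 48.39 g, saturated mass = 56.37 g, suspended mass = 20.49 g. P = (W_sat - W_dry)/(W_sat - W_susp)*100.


P = (56.37 - 48.39) / (56.37 - 20.49) * 100 = 7.98 / 35.88 * 100 = 22.2%

22.2


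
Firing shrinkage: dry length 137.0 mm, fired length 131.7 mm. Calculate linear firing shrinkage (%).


FS = (137.0 - 131.7) / 137.0 * 100 = 3.87%

3.87


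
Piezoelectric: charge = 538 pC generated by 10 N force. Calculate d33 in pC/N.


d33 = 538 / 10 = 53.8 pC/N

53.8


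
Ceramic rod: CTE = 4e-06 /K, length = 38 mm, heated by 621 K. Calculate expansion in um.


dL = 4e-06 * 38 * 621 * 1000 = 94.392 um

94.392


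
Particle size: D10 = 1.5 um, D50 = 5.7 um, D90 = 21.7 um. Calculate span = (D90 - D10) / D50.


Span = (21.7 - 1.5) / 5.7 = 20.2 / 5.7 = 3.544

3.544


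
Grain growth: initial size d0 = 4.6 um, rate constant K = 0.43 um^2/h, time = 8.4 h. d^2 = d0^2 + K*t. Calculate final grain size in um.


d^2 = 4.6^2 + 0.43*8.4 = 24.772
d = sqrt(24.772) = 4.98 um

4.98


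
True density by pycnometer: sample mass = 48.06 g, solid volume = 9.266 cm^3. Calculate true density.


TD = 48.06 / 9.266 = 5.187 g/cm^3

5.187


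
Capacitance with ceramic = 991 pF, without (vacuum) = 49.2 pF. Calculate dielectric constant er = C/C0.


er = 991 / 49.2 = 20.14

20.14


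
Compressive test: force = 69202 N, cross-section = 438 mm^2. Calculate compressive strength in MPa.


CS = 69202 / 438 = 158.0 MPa

158.0


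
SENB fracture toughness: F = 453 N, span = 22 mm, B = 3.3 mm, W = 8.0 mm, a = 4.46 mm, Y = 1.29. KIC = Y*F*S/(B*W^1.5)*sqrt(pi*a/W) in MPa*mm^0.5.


KIC = 1.29*453*22/(3.3*8.0^1.5)*sqrt(pi*4.46/8.0) = 227.86

227.86


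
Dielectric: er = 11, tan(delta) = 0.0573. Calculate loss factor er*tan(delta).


Loss = 11 * 0.0573 = 0.63

0.63


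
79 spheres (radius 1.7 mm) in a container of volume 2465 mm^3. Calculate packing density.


V_sphere = 4/3*pi*1.7^3 = 20.5795 mm^3
Total V = 79*20.5795 = 1625.7805 mm^3
PD = 1625.7805 / 2465 = 0.66

0.66


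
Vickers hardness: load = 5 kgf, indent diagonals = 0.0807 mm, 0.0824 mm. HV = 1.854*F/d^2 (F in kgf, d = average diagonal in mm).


d_avg = (0.0807+0.0824)/2 = 0.08155 mm
HV = 1.854*5/0.08155^2 = 1394

1394


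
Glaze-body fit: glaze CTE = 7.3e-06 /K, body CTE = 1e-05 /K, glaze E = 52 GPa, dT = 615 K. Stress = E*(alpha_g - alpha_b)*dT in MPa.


Stress = 52*1000*(7.3e-06 - 1e-05)*615 = -86.3 MPa

-86.3


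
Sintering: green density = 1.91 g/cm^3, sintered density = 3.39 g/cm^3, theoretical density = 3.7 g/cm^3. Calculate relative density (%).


Relative = 3.39 / 3.7 * 100 = 91.6%

91.6


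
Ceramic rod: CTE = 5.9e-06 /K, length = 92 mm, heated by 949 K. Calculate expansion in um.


dL = 5.9e-06 * 92 * 949 * 1000 = 515.117 um

515.117
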